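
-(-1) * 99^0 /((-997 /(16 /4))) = -4 /997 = -0.00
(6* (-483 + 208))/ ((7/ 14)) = -3300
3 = 3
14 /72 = 7 /36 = 0.19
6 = 6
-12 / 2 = -6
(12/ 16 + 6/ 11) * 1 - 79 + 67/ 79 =-267153/ 3476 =-76.86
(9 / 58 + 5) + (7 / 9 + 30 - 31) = 2575 / 522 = 4.93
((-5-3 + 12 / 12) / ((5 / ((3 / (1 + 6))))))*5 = -3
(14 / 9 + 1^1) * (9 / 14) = 23 / 14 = 1.64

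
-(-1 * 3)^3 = 27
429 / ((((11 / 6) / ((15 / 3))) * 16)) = 585 / 8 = 73.12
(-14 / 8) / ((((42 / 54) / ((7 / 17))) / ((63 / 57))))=-1.02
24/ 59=0.41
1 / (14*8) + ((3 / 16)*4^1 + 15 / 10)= 253 / 112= 2.26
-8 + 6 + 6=4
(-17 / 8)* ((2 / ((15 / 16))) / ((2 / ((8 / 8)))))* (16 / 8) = -68 / 15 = -4.53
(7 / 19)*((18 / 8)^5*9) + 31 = 4323223 / 19456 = 222.21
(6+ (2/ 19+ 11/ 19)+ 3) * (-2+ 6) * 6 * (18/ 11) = 79488/ 209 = 380.33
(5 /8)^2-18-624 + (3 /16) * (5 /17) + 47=-646875 /1088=-594.55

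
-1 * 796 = -796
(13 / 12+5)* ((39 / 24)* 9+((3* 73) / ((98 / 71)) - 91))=500.59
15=15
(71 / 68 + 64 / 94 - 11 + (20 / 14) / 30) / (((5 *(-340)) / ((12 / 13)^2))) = 142917 / 30901325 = 0.00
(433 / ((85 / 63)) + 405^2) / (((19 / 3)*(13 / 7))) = 293357484 / 20995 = 13972.73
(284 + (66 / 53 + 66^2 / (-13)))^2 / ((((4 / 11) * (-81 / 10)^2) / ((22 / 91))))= 7131882513800 / 283432647771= 25.16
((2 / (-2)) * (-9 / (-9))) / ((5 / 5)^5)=-1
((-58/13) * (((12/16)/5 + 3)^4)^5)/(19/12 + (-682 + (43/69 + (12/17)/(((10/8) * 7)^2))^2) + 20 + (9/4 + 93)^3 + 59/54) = -278816470985449176773126014385935097959441719423/5832924910803635740945940480000000000000000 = -47800.46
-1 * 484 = -484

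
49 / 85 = 0.58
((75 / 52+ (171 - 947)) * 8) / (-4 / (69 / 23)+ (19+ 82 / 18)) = -362493 / 1300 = -278.84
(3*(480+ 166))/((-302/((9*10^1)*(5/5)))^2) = 3924450/22801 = 172.12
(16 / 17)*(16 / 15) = 256 / 255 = 1.00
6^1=6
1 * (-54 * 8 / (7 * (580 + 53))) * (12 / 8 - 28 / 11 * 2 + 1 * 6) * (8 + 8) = -61056 / 16247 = -3.76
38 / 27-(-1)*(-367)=-9871 / 27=-365.59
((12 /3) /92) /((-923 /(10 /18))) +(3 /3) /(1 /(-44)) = -8406689 /191061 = -44.00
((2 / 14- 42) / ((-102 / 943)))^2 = 76341137401 / 509796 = 149748.40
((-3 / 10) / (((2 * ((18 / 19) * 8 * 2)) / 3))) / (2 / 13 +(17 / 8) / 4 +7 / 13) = -247 / 10180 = -0.02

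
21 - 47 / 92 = 1885 / 92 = 20.49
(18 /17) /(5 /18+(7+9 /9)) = 0.13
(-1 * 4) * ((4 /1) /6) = -8 /3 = -2.67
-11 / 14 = -0.79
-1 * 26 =-26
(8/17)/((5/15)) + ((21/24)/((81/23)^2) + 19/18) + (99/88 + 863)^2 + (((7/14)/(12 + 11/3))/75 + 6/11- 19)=68892725673911749/92263406400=746696.10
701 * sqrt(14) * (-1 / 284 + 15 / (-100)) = -76409 * sqrt(14) / 710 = -402.67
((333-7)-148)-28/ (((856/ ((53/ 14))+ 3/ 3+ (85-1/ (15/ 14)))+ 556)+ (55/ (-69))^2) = 194855470918/ 1094892121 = 177.97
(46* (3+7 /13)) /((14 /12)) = 12696 /91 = 139.52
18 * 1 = 18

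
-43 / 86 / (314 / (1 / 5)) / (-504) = 1 / 1582560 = 0.00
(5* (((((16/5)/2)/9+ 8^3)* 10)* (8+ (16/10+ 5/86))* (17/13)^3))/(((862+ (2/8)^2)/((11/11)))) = 174982036864/272728989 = 641.60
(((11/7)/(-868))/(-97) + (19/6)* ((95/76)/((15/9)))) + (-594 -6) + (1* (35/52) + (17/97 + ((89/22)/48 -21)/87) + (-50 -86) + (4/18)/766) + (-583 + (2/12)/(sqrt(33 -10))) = -29566163423563405/22466403287328 + sqrt(23)/138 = -1315.98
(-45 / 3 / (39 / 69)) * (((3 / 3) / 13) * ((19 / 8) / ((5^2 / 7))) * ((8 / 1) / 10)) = -9177 / 8450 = -1.09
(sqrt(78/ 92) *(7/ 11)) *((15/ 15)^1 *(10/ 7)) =5 *sqrt(1794)/ 253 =0.84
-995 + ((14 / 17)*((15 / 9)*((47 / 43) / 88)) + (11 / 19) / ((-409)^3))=-124804565528501057 / 125433873296292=-994.98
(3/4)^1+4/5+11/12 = 37/15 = 2.47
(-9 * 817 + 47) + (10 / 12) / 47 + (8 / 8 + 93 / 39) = -26771323 / 3666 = -7302.60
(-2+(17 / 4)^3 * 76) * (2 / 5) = 18663 / 8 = 2332.88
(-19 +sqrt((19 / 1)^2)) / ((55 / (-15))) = 0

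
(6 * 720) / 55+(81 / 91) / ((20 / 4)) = 394011 / 5005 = 78.72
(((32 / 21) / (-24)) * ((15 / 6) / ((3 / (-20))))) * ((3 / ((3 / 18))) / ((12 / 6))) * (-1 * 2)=-400 / 21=-19.05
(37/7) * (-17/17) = -37/7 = -5.29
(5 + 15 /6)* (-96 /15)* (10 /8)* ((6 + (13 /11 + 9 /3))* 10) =-67200 /11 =-6109.09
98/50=49/25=1.96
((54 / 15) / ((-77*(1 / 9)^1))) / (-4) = 81 / 770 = 0.11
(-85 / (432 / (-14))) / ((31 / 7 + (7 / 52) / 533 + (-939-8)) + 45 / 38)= -548326415 / 187389017514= -0.00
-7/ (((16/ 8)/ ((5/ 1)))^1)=-35/ 2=-17.50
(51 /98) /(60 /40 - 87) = -17 /2793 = -0.01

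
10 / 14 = 5 / 7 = 0.71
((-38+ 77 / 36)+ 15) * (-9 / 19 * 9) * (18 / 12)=20277 / 152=133.40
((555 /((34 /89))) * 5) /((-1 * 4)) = -246975 /136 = -1815.99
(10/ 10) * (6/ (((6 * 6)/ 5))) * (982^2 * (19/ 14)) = 22902695/ 21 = 1090604.52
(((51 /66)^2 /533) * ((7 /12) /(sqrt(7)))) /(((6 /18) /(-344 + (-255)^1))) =-0.44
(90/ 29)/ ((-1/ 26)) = -80.69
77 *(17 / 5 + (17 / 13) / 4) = 74613 / 260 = 286.97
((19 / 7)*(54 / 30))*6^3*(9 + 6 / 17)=5872824 / 595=9870.29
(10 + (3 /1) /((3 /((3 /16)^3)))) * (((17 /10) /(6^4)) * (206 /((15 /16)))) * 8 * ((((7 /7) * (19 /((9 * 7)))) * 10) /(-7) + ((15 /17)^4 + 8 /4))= 50.19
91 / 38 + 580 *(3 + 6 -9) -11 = -327 / 38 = -8.61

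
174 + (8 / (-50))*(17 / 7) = 30382 / 175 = 173.61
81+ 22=103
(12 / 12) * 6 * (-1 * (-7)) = 42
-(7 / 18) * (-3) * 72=84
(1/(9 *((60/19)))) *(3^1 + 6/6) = 19/135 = 0.14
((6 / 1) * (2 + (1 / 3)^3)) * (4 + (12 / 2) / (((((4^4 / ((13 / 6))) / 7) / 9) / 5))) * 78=3660085 / 192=19062.94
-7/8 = -0.88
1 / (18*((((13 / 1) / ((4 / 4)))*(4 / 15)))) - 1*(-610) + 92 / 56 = 1335863 / 2184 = 611.66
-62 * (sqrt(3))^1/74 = -31 * sqrt(3)/37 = -1.45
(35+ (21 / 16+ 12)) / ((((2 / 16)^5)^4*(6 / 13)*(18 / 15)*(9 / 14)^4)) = 34771606734632358542049280 / 59049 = 588860213291204906807.05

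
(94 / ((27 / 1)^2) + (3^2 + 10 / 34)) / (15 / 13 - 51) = -379535 / 2007666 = -0.19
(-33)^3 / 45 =-3993 / 5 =-798.60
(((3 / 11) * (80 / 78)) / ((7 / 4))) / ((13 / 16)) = 2560 / 13013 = 0.20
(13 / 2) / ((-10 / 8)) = -26 / 5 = -5.20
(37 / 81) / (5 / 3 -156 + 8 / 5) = -185 / 61857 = -0.00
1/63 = 0.02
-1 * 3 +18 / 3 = 3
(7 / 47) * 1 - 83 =-3894 / 47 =-82.85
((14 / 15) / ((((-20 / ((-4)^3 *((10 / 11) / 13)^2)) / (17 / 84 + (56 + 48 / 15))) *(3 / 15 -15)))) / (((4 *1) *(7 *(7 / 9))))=-99796 / 37074037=-0.00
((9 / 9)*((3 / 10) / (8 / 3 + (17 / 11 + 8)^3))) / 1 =11979 / 34835230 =0.00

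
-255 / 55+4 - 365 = -4022 / 11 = -365.64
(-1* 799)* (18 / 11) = -14382 / 11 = -1307.45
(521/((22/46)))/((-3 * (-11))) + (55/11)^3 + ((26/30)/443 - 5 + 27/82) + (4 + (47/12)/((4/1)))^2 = 4509964181159/25317768960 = 178.13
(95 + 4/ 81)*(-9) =-7699/ 9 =-855.44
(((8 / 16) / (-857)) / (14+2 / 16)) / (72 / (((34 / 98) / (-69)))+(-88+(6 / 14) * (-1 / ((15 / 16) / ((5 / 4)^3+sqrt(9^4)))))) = 0.00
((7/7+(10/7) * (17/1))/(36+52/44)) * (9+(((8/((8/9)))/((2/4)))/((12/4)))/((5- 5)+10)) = 6.53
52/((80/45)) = 117/4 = 29.25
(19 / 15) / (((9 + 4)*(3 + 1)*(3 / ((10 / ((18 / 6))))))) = 19 / 702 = 0.03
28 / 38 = 0.74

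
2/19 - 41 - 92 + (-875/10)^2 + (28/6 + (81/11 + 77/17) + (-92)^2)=682342919/42636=16003.91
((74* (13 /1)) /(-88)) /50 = -0.22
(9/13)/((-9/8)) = -8/13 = -0.62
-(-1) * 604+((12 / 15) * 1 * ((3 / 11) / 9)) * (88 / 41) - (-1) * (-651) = -28873 / 615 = -46.95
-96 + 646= 550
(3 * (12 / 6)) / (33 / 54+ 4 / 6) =108 / 23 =4.70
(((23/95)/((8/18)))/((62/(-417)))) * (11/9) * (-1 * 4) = 105501/5890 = 17.91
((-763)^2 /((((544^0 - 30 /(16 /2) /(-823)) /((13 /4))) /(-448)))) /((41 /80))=-223233960535040 /135587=-1646425988.74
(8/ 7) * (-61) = -488/ 7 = -69.71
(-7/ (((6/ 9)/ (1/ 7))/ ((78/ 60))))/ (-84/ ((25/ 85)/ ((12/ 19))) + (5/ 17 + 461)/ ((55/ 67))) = -3553/ 695224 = -0.01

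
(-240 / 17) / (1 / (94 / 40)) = -564 / 17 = -33.18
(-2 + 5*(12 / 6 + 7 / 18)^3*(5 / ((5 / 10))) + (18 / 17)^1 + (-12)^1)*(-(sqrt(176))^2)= -1458554020 / 12393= -117691.76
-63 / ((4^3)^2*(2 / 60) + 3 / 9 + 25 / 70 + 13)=-0.42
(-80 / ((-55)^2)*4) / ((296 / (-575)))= 920 / 4477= 0.21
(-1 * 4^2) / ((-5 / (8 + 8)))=256 / 5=51.20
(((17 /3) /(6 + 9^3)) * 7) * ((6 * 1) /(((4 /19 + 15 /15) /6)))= 1292 /805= 1.60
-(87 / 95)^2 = -7569 / 9025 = -0.84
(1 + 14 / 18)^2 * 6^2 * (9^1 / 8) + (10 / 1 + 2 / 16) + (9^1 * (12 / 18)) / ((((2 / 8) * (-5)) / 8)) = 3989 / 40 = 99.72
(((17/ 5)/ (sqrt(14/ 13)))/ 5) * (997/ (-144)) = -16949 * sqrt(182)/ 50400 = -4.54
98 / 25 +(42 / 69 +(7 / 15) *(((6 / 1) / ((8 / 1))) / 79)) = 823669 / 181700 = 4.53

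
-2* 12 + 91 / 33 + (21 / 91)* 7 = -8420 / 429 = -19.63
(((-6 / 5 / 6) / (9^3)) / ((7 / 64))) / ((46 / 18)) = -64 / 65205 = -0.00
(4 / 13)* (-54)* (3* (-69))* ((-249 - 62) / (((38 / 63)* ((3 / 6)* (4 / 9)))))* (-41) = 80814894426 / 247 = 327185807.39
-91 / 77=-13 / 11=-1.18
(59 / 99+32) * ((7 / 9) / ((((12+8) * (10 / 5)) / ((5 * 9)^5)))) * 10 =51460565625 / 44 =1169558309.66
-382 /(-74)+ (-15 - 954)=-35662 /37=-963.84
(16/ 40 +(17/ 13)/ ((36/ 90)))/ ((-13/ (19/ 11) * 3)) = -3021/ 18590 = -0.16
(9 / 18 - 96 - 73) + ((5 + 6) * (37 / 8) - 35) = -1221 / 8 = -152.62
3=3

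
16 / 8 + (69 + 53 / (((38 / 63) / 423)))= 1415095 / 38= 37239.34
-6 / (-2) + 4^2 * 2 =35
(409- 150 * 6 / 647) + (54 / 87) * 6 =7717843 / 18763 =411.33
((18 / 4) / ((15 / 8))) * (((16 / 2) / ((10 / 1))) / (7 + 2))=0.21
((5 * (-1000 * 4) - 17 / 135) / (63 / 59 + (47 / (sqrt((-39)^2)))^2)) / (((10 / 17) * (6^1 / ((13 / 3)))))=-5949733161047 / 610615800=-9743.82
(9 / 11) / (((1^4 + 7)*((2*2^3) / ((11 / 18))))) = 1 / 256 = 0.00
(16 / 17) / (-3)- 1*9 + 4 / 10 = -2273 / 255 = -8.91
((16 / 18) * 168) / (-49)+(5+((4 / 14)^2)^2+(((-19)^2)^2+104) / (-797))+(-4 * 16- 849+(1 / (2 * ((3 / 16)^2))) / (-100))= -462777259429 / 430559325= -1074.83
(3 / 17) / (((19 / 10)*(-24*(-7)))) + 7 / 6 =31669 / 27132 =1.17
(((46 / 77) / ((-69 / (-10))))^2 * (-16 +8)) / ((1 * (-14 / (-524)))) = -838400 / 373527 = -2.24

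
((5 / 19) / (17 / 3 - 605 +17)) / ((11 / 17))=-255 / 365123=-0.00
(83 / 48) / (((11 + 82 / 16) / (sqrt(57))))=83*sqrt(57) / 774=0.81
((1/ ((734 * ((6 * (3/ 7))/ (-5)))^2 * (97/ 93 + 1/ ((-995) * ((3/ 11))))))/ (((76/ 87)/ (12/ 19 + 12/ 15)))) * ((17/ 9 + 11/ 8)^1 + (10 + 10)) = 6240402319375/ 24241640284577664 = 0.00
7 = 7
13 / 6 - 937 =-5609 / 6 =-934.83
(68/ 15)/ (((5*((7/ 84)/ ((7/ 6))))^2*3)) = 13328/ 1125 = 11.85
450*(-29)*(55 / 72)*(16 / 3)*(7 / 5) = -223300 / 3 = -74433.33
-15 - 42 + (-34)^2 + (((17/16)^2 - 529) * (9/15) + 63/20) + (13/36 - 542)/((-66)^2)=785.30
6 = 6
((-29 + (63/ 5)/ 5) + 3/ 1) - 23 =-1162/ 25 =-46.48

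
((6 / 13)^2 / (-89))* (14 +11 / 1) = -900 / 15041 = -0.06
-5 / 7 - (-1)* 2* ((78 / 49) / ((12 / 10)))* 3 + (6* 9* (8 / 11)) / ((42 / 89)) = 90.47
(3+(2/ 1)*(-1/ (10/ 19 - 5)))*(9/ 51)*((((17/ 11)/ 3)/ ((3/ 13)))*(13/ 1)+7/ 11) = 860248/ 47685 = 18.04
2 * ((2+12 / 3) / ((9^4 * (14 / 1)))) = 2 / 15309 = 0.00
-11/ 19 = -0.58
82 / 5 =16.40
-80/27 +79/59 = -2587/1593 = -1.62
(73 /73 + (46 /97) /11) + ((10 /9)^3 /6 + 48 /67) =1.99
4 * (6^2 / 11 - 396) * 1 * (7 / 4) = -30240 / 11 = -2749.09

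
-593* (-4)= 2372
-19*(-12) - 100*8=-572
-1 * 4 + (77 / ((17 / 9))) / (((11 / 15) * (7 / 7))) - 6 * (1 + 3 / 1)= 469 / 17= 27.59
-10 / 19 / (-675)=2 / 2565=0.00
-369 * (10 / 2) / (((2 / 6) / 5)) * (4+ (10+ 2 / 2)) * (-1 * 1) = 415125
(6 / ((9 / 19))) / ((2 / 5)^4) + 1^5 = 11899 / 24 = 495.79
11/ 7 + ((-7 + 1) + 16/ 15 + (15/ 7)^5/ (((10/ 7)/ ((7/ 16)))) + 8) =3041741/ 164640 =18.48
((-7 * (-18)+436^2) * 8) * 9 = 13695984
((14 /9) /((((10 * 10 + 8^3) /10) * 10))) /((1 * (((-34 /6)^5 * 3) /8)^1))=-28 /24137569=-0.00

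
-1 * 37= -37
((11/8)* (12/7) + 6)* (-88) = -5148/7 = -735.43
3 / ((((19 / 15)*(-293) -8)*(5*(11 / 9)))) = -81 / 62557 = -0.00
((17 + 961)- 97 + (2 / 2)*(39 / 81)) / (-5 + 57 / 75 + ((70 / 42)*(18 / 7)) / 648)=-16660000 / 80011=-208.22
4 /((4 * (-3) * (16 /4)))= -1 /12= -0.08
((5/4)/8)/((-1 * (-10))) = 1/64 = 0.02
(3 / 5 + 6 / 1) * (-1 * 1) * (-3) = 99 / 5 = 19.80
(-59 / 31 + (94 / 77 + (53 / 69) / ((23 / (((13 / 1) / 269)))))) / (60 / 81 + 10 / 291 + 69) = -605670240312 / 62072089946867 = -0.01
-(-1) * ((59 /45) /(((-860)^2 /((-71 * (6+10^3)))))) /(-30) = 2107067 /499230000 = 0.00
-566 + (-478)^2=227918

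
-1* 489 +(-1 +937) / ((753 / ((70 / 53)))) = -6483327 / 13303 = -487.36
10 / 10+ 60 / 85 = 29 / 17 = 1.71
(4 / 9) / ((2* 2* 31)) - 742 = -207017 / 279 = -742.00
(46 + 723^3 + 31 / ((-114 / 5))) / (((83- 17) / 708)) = 2541978108893 / 627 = 4054191561.23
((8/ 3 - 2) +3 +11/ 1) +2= 50/ 3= 16.67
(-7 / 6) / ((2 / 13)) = -91 / 12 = -7.58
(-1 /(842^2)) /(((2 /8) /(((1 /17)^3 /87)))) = -1 /75758297871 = -0.00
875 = 875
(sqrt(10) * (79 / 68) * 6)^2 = 280845 / 578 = 485.89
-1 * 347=-347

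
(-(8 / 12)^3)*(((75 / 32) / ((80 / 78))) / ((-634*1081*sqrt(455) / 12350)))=6175*sqrt(455) / 230278944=0.00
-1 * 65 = -65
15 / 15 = 1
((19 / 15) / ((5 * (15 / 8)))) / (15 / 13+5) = 0.02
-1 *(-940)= 940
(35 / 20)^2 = 49 / 16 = 3.06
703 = 703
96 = 96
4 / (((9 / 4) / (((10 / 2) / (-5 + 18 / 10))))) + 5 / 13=-280 / 117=-2.39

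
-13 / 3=-4.33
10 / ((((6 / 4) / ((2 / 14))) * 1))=20 / 21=0.95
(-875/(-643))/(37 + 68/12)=2625/82304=0.03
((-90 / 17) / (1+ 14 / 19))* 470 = -267900 / 187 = -1432.62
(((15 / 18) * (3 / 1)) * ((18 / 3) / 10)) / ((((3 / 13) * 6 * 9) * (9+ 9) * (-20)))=-13 / 38880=-0.00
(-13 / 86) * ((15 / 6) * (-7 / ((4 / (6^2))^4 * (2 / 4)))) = 2985255 / 86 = 34712.27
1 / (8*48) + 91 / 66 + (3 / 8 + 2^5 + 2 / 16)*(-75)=-2436.12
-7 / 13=-0.54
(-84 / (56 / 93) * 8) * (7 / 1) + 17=-7795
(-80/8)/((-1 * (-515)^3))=-0.00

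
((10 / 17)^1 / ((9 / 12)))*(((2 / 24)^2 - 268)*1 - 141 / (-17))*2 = -3178715 / 7803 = -407.37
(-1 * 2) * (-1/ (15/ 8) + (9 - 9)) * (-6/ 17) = -32/ 85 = -0.38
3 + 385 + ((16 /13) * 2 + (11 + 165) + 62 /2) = 7767 /13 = 597.46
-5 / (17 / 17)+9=4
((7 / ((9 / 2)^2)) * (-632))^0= 1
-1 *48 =-48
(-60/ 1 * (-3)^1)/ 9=20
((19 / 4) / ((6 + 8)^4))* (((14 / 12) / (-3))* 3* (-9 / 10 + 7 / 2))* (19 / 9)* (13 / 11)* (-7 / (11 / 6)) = 61009 / 17075520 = 0.00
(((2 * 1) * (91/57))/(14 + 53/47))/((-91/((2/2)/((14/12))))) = -0.00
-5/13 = -0.38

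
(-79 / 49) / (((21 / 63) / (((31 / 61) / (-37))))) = 7347 / 110593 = 0.07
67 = 67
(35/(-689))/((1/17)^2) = -10115/689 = -14.68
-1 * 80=-80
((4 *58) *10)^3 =12487168000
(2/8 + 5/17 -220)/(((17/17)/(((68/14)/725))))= -14923/10150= -1.47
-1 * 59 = -59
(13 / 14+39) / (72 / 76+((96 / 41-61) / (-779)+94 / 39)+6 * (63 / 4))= 696302139 / 1707822305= 0.41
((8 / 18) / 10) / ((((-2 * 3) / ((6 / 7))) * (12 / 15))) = -1 / 126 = -0.01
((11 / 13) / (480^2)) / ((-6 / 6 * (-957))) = 1 / 260582400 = 0.00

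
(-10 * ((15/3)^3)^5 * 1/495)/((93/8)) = -488281250000/9207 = -53033697.19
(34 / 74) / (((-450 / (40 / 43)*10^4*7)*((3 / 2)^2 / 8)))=-136 / 2819053125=-0.00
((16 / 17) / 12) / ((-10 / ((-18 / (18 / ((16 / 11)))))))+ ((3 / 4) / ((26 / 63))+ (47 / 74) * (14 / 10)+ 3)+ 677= 7369011289 / 10793640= 682.72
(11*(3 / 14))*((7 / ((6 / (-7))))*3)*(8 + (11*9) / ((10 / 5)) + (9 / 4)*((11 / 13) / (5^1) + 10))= -4827669 / 1040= -4641.99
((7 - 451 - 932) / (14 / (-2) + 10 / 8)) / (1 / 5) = 1196.52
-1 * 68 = -68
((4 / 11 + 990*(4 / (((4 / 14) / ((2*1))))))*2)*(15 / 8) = 1143465 / 11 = 103951.36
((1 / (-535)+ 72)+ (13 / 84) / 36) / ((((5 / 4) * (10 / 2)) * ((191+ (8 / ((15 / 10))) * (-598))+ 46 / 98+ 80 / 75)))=-815418877 / 212114809800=-0.00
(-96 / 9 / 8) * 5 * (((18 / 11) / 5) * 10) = -240 / 11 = -21.82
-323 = -323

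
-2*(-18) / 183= 12 / 61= 0.20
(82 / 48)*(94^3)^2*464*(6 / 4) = 820255169675584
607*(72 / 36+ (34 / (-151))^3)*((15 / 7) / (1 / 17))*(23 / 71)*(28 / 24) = 4062377573815 / 244449521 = 16618.47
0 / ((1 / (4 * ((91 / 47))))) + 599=599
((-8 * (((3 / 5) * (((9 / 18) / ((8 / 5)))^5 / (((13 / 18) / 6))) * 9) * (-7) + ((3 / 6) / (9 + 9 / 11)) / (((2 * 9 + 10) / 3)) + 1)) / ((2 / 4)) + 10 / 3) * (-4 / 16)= -29791553 / 53673984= -0.56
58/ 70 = 29/ 35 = 0.83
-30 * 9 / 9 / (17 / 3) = -90 / 17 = -5.29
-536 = -536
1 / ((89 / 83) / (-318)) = -26394 / 89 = -296.56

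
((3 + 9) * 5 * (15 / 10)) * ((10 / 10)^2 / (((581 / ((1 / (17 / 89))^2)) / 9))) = 38.21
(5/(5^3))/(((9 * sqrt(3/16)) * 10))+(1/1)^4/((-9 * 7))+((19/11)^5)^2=2 * sqrt(3)/3375+386231236816862/1634057749863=236.36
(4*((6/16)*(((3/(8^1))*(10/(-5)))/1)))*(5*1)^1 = -45/8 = -5.62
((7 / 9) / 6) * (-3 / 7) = -0.06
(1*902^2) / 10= 406802 / 5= 81360.40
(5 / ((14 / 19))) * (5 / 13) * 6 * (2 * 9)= 25650 / 91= 281.87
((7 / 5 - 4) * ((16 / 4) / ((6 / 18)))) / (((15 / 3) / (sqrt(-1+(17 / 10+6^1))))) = -78 * sqrt(670) / 125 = -16.15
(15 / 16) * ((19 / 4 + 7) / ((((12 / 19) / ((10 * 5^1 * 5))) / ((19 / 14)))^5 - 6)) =-1.84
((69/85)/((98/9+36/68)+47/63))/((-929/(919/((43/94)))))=-187759971/1301073790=-0.14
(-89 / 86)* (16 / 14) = -356 / 301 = -1.18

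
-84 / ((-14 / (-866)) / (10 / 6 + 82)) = -434732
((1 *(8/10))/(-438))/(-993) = 2/1087335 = 0.00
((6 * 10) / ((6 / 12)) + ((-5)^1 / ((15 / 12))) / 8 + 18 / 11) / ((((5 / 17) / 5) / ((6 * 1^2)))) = 12355.91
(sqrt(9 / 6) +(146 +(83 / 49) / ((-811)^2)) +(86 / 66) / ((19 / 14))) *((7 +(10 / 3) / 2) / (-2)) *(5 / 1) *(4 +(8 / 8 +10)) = -965135339810525 / 20207162283 - 325 *sqrt(6) / 2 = -48160.08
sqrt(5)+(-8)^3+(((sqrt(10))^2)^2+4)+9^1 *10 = -318+sqrt(5) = -315.76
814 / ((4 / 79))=32153 / 2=16076.50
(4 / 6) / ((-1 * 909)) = -2 / 2727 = -0.00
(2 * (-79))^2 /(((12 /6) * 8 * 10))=6241 /40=156.02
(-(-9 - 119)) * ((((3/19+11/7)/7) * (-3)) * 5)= -441600/931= -474.33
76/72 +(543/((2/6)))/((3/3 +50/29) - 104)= -264845/17622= -15.03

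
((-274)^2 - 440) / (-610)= -37318 / 305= -122.35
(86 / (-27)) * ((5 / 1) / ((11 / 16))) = -6880 / 297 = -23.16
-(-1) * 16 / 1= 16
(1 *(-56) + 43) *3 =-39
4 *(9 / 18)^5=1 / 8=0.12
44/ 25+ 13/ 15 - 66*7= -34453/ 75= -459.37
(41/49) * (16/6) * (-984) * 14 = -215168/7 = -30738.29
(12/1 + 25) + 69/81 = 1022/27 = 37.85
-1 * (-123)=123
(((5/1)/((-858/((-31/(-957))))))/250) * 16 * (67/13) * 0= 0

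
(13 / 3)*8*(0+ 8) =277.33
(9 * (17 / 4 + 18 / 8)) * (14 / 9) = 91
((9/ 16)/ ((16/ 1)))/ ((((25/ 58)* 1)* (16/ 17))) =4437/ 51200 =0.09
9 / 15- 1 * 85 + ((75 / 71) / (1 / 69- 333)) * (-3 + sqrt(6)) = -688329287 / 8156480- 5175 * sqrt(6) / 1631296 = -84.40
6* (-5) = -30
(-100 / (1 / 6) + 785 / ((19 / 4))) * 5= -41300 / 19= -2173.68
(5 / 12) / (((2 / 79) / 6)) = 395 / 4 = 98.75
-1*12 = -12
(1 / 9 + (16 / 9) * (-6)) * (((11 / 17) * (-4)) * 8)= 33440 / 153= 218.56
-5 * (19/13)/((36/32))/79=-760/9243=-0.08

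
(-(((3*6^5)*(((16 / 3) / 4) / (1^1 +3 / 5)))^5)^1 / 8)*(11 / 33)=-115683138142617600000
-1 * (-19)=19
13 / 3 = 4.33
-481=-481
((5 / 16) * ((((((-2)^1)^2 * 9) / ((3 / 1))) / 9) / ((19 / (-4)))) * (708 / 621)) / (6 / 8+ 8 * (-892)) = 4720 / 336755259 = 0.00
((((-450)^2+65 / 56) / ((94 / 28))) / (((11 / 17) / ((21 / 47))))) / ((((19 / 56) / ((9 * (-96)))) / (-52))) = 231492111701760 / 41971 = 5515525284.17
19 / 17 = 1.12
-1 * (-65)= 65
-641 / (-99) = 641 / 99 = 6.47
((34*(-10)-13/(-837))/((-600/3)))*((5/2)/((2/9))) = 284567/14880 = 19.12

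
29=29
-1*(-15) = 15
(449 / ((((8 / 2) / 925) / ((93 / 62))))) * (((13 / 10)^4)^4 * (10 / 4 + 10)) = 33163698385080500095599 / 256000000000000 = 129545696.82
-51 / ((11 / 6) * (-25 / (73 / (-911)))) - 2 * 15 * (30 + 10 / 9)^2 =-196412203126 / 6764175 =-29037.13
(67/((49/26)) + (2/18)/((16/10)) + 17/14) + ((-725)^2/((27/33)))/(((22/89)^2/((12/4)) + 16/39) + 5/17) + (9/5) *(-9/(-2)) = 59516903235297079/67139092440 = 886471.67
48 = 48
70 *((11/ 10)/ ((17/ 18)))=1386/ 17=81.53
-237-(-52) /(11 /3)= -2451 /11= -222.82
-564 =-564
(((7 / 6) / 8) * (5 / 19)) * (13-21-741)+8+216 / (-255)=-1673779 / 77520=-21.59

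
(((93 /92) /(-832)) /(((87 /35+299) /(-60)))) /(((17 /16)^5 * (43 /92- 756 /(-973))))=55596441600 /387422480609827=0.00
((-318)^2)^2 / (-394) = -5113031688 / 197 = -25954475.57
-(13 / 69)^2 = -169 / 4761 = -0.04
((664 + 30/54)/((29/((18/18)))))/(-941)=-5981/245601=-0.02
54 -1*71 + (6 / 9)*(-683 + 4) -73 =-1628 / 3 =-542.67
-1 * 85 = -85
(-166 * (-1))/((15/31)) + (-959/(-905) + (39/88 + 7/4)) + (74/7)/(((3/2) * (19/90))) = 12065578447/31776360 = 379.70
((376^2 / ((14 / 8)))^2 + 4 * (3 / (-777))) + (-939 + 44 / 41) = 485128602462209 / 74333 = 6526423021.57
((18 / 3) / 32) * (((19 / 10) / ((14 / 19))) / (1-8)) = -1083 / 15680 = -0.07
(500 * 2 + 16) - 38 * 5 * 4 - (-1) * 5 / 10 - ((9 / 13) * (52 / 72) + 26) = 230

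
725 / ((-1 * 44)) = -725 / 44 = -16.48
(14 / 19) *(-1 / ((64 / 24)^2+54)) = -63 / 5225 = -0.01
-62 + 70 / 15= -172 / 3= -57.33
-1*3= -3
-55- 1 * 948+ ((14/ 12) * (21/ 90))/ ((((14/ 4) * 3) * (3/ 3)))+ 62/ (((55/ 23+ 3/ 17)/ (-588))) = -1030136533/ 67770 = -15200.48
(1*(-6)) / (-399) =2 / 133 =0.02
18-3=15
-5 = -5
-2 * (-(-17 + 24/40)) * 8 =-1312/5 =-262.40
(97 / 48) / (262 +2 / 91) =8827 / 1144512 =0.01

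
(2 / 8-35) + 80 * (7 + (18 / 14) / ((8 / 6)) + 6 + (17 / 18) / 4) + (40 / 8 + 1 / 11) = 3066865 / 2772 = 1106.37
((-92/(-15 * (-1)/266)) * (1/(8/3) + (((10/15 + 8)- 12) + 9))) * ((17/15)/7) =-215441/135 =-1595.86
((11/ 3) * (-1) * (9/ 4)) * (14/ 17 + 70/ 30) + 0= -26.04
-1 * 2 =-2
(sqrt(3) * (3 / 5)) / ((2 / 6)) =9 * sqrt(3) / 5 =3.12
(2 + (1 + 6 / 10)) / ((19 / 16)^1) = 288 / 95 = 3.03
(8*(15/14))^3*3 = 648000/343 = 1889.21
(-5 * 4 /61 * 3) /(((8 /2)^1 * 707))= -15 /43127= -0.00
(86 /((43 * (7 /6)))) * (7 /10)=6 /5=1.20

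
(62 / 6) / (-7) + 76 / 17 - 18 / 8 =1063 / 1428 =0.74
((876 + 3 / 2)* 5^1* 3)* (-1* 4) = -52650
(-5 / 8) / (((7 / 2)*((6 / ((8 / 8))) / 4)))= -5 / 42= -0.12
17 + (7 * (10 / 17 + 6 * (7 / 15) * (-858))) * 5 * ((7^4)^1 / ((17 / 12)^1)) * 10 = -411745948447 / 289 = -1424726465.21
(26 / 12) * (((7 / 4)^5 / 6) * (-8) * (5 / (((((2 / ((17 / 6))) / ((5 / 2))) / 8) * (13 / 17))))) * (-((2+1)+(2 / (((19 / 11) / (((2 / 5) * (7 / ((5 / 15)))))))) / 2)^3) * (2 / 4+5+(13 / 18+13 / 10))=5640690140994531 / 175590400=32124137.43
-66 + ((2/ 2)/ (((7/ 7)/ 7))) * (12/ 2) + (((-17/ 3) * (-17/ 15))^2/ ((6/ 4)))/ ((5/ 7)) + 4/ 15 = 448394/ 30375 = 14.76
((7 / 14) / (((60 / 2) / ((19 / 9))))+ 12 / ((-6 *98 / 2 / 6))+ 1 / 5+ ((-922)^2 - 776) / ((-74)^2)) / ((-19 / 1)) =-5617820587 / 688251060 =-8.16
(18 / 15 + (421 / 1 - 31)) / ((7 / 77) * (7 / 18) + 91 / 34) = 5049 / 35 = 144.26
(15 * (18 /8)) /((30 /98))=441 /4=110.25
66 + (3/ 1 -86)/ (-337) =22325/ 337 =66.25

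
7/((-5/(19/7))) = -19/5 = -3.80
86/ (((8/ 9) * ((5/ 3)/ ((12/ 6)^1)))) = 1161/ 10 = 116.10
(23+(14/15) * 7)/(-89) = -443/1335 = -0.33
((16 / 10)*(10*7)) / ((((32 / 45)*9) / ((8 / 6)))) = 70 / 3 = 23.33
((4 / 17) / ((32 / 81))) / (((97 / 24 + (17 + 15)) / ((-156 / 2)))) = -18954 / 14705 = -1.29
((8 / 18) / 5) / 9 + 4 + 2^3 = 4864 / 405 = 12.01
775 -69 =706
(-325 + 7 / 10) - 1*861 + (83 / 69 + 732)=-452.10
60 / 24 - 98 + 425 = 659 / 2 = 329.50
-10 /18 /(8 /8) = -5 /9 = -0.56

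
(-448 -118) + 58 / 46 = -12989 / 23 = -564.74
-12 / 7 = -1.71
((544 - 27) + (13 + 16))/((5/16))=8736/5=1747.20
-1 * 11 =-11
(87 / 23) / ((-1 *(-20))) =87 / 460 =0.19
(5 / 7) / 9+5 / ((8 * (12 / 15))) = 1735 / 2016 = 0.86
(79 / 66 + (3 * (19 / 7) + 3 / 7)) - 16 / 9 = 11075 / 1386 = 7.99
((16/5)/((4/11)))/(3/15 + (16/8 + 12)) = 44/71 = 0.62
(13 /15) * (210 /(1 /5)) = 910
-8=-8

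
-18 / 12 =-3 / 2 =-1.50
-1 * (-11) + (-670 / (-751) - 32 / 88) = 95237 / 8261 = 11.53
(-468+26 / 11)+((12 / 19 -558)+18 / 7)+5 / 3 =-1018.77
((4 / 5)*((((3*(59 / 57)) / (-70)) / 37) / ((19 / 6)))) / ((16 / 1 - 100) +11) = 708 / 170635675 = 0.00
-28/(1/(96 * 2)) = -5376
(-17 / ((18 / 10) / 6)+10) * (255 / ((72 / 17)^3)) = -14616175 / 93312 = -156.64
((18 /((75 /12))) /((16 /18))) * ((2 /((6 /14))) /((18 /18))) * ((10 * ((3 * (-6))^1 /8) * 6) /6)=-1701 /5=-340.20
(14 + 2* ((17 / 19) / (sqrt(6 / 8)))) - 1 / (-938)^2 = 68* sqrt(3) / 57 + 12317815 / 879844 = 16.07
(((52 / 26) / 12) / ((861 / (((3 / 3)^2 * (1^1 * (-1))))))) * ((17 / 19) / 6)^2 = -289 / 67137336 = -0.00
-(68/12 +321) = -980/3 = -326.67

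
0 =0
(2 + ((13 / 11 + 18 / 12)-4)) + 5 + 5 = 235 / 22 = 10.68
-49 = -49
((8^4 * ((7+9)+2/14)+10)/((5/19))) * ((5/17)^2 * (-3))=-131931630/2023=-65215.83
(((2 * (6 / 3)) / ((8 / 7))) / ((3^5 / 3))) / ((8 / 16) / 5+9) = 5 / 1053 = 0.00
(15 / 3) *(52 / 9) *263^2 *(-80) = -1438715200 / 9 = -159857244.44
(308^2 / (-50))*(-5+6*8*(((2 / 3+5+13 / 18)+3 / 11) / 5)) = -41942824 / 375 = -111847.53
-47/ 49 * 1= -47/ 49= -0.96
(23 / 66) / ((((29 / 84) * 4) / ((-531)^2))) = 45395721 / 638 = 71153.17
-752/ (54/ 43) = -16168/ 27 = -598.81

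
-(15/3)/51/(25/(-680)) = 8/3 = 2.67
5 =5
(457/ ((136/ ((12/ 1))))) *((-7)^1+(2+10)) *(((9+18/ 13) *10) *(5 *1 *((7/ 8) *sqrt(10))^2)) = 5668228125/ 7072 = 801502.85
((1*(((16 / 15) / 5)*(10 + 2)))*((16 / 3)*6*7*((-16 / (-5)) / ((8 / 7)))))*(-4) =-802816 / 125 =-6422.53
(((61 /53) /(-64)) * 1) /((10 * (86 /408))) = -3111 /364640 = -0.01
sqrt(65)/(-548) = -0.01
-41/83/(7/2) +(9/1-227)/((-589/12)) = 1471598/342209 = 4.30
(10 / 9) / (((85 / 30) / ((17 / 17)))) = 20 / 51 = 0.39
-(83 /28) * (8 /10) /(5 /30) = -498 /35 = -14.23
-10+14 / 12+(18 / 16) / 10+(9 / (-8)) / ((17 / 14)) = -9.65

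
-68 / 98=-34 / 49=-0.69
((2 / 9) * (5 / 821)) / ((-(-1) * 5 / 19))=38 / 7389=0.01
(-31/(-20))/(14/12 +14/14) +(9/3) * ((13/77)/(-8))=26109/40040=0.65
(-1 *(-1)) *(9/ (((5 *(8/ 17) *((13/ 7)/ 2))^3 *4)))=15166431/ 70304000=0.22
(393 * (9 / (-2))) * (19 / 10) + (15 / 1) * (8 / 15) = -67043 / 20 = -3352.15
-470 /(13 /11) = -5170 /13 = -397.69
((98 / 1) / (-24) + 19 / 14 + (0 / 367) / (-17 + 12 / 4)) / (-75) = 229 / 6300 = 0.04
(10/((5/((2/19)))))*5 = 20/19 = 1.05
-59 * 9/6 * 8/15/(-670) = 118/1675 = 0.07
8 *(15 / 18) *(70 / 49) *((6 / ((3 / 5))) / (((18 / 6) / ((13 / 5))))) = 5200 / 63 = 82.54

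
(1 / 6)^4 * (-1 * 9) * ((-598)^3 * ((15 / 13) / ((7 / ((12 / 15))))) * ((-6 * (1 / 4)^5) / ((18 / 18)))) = -2056223 / 1792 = -1147.45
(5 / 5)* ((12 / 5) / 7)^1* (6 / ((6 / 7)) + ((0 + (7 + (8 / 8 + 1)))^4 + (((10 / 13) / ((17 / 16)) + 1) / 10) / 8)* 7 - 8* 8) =2432952801 / 154700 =15726.91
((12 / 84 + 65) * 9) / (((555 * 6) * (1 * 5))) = 228 / 6475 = 0.04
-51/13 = -3.92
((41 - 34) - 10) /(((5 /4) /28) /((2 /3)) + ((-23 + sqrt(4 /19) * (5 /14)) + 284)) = -746659872 /64976049779 + 107520 * sqrt(19) /64976049779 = -0.01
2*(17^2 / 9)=578 / 9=64.22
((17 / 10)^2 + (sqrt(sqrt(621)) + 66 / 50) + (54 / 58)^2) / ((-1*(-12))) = 23^(1 / 4)*3^(3 / 4) / 12 + 426961 / 1009200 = 0.84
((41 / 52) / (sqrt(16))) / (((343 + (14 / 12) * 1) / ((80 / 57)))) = 82 / 102011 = 0.00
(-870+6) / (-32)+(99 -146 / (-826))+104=95063 / 413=230.18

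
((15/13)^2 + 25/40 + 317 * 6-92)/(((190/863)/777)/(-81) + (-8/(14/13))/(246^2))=-223670635861692915/15584735192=-14351904.80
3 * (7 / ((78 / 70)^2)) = 8575 / 507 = 16.91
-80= -80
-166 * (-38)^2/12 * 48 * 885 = -848552160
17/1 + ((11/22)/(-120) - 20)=-721/240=-3.00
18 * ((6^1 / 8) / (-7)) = -27 / 14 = -1.93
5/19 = 0.26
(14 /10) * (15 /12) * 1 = 1.75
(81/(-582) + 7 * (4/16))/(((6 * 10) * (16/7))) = 875/74496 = 0.01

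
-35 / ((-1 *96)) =35 / 96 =0.36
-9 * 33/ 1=-297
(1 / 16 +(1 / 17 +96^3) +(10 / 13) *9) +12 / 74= 115752723201 / 130832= 884743.21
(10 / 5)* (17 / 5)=34 / 5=6.80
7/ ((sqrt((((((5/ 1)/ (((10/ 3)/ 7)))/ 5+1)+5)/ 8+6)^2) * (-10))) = -56/ 561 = -0.10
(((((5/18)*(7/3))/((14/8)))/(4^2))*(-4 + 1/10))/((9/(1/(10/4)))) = -13/3240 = -0.00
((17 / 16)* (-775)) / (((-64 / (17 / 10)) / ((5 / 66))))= 223975 / 135168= 1.66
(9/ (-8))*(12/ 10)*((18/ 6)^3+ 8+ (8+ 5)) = -64.80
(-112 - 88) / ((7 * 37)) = -200 / 259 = -0.77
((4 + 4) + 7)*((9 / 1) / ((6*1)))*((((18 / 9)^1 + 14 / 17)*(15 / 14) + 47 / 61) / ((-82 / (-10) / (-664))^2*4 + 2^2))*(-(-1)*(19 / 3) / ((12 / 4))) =3606439723000 / 80023803979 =45.07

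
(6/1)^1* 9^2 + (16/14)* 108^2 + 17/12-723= 1099955/84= 13094.70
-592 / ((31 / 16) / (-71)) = 672512 / 31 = 21693.94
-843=-843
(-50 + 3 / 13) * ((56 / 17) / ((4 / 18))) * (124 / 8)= -2527182 / 221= -11435.21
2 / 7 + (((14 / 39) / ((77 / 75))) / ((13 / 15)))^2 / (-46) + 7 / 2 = 4208781439 / 1112793682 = 3.78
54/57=18/19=0.95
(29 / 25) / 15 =29 / 375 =0.08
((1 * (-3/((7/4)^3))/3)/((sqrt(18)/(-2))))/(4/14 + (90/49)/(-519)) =1384 * sqrt(2)/6279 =0.31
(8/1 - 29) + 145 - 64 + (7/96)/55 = 316807/5280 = 60.00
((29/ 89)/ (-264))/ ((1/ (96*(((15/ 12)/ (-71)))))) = 145/ 69509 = 0.00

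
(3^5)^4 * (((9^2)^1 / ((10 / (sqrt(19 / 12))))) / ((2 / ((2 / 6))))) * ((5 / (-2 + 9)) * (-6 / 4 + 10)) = 533478013353 * sqrt(57) / 112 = 35961345318.50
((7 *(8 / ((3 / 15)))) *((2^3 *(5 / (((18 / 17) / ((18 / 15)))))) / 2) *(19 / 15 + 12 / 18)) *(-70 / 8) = -966280 / 9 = -107364.44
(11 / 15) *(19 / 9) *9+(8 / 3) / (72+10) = 13.97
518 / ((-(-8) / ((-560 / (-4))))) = 9065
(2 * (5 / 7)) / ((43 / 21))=30 / 43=0.70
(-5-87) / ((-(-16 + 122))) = 46 / 53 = 0.87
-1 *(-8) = 8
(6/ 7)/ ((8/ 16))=12/ 7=1.71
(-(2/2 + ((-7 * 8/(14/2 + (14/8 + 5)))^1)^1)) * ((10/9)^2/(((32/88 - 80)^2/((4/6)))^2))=1124695/26830203724944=0.00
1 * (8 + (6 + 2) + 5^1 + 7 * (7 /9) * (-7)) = -154 /9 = -17.11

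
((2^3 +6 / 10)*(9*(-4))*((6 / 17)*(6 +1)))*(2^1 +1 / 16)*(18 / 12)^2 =-2413719 / 680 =-3549.59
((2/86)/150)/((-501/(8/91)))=-4/147030975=-0.00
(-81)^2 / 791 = 6561 / 791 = 8.29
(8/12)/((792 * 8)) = 1/9504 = 0.00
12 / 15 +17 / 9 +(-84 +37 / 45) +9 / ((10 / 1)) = -7163 / 90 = -79.59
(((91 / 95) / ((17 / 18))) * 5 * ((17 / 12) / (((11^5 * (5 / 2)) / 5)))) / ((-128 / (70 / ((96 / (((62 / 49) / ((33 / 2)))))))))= -2015 / 51701236224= -0.00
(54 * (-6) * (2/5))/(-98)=324/245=1.32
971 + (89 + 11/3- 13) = 3152/3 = 1050.67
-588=-588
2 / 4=1 / 2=0.50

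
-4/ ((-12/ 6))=2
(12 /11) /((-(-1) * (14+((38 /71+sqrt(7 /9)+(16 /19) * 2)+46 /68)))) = 3838721663016 /59291758301479 - 75732838416 * sqrt(7) /59291758301479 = 0.06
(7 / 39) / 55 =7 / 2145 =0.00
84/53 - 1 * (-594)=31566/53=595.58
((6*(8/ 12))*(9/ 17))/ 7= 36/ 119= 0.30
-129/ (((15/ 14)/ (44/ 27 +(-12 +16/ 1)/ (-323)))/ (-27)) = 8490608/ 1615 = 5257.34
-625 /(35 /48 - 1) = 30000 /13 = 2307.69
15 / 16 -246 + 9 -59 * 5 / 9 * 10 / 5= -43433 / 144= -301.62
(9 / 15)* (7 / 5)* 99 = 83.16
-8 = -8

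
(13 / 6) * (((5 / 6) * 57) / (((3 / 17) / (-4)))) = -20995 / 9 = -2332.78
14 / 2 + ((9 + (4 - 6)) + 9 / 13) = 191 / 13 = 14.69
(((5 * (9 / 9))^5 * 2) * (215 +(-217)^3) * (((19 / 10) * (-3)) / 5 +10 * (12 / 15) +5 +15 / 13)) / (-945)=2160872274550 / 2457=879475895.22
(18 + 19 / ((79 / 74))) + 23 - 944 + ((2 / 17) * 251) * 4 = -1030195 / 1343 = -767.08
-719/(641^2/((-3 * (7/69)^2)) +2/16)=0.00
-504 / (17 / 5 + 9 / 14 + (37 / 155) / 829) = -124.66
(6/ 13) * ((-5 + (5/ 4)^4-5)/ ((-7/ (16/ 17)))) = 5805/ 12376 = 0.47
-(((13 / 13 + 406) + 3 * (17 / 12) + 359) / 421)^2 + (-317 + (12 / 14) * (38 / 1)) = -5712637223 / 19850992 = -287.78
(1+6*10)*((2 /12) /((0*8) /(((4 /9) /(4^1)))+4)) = 61 /24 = 2.54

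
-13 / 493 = -0.03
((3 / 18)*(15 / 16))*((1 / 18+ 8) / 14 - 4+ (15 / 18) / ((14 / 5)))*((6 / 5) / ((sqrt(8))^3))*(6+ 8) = -197*sqrt(2) / 768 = -0.36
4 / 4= 1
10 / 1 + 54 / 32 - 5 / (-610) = 11415 / 976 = 11.70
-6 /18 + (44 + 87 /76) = 10217 /228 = 44.81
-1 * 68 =-68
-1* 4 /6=-2 /3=-0.67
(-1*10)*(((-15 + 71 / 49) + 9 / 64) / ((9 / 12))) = 210275 / 1176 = 178.81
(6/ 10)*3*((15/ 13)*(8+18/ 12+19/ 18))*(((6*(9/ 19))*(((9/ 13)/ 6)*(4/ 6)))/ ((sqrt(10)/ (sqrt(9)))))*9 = 2187*sqrt(10)/ 169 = 40.92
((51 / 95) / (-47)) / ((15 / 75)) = -51 / 893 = -0.06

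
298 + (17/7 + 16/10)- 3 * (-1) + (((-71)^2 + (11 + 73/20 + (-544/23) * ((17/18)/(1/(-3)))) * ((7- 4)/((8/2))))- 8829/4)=41216347/12880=3200.03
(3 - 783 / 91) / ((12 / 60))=-2550 / 91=-28.02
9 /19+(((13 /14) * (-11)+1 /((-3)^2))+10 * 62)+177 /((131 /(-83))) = 156250483 /313614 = 498.23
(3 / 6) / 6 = 1 / 12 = 0.08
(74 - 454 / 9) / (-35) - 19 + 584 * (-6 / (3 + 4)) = -23411 / 45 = -520.24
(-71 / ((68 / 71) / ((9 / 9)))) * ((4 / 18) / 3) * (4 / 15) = -10082 / 6885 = -1.46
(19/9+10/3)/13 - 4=-419/117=-3.58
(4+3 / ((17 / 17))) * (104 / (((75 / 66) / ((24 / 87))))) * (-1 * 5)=-128128 / 145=-883.64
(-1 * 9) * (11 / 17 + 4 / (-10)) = -189 / 85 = -2.22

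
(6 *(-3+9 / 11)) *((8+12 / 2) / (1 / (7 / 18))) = -784 / 11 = -71.27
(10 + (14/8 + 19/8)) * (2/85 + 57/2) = 547937/1360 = 402.89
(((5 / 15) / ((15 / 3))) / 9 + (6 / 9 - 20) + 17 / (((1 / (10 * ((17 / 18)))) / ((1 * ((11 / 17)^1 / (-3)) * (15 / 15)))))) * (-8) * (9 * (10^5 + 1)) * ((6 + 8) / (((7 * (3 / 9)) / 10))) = 23309033088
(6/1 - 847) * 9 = -7569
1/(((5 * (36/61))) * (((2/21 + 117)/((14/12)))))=2989/885240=0.00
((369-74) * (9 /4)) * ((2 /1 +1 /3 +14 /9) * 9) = 92925 /4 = 23231.25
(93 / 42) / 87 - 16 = -19457 / 1218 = -15.97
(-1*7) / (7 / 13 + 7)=-13 / 14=-0.93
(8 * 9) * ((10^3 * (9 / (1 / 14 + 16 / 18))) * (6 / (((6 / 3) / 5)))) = 1224720000 / 121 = 10121652.89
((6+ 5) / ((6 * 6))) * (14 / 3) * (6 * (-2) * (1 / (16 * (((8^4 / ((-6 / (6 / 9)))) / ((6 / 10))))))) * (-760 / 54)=-1463 / 73728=-0.02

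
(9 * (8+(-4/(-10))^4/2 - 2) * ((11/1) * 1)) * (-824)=-306562608/625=-490500.17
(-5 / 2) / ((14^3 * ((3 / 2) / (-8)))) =5 / 1029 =0.00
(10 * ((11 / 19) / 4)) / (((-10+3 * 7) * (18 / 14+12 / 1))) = 35 / 3534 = 0.01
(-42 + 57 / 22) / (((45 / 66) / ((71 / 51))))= -1207 / 15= -80.47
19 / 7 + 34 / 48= 575 / 168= 3.42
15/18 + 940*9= 50765/6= 8460.83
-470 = -470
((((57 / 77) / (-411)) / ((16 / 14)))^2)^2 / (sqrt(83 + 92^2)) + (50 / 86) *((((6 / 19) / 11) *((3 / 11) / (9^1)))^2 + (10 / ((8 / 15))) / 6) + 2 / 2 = 130321 *sqrt(8547) / 180562126646261133312 + 5121554369 / 1818177944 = 2.82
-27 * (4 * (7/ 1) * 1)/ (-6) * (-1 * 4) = -504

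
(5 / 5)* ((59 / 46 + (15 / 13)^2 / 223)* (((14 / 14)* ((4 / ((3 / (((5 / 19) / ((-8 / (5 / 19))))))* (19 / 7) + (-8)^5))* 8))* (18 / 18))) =-781859050 / 639159120977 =-0.00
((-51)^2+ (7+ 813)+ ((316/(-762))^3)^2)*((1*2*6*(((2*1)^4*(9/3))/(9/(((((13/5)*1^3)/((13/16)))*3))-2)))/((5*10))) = -1071528016117379342848/28888585017633765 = -37091.74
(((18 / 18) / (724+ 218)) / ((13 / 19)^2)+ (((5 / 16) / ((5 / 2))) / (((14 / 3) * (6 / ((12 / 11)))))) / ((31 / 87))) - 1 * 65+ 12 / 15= -487806112949 / 7600112520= -64.18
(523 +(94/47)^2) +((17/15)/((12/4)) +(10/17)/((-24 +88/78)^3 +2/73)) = 10451284105586117/19817454432645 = 527.38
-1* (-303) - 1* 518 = -215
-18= -18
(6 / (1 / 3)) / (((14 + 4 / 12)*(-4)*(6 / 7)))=-0.37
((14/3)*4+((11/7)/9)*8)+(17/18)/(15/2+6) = 20.13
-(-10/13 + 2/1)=-16/13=-1.23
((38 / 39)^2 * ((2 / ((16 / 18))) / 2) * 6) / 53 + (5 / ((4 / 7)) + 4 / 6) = 1025137 / 107484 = 9.54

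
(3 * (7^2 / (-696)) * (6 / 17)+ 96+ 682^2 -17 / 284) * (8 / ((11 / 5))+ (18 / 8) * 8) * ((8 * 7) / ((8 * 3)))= 531946971213 / 22649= 23486554.43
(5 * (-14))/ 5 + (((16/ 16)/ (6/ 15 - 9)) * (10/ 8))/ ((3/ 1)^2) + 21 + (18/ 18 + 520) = 817319/ 1548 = 527.98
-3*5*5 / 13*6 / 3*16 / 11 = -2400 / 143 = -16.78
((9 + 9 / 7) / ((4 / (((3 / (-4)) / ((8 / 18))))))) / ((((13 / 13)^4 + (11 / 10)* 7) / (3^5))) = -121.20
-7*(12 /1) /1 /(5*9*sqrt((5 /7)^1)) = -2.21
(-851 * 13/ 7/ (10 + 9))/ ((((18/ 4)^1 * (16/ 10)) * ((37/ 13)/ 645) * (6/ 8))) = -4178525/ 1197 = -3490.83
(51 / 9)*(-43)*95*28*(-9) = 5833380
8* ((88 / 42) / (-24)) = -44 / 63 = -0.70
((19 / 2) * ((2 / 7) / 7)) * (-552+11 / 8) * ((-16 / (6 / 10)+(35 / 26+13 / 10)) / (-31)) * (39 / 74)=-19601369 / 224812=-87.19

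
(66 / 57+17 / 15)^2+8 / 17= 7898753 / 1380825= 5.72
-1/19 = -0.05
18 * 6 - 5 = 103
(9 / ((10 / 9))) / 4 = 81 / 40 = 2.02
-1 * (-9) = 9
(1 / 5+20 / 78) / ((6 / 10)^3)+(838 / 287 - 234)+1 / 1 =-68894174 / 302211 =-227.97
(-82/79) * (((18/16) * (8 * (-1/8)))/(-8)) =-369/2528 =-0.15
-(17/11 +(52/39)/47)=-2441/1551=-1.57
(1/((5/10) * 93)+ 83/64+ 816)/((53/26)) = 63240827/157728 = 400.95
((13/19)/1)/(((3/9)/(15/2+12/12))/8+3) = 2652/11647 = 0.23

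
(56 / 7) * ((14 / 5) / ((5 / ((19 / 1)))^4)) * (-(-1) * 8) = 116767616 / 3125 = 37365.64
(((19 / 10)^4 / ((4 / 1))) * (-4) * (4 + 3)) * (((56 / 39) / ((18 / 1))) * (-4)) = 6385729 / 219375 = 29.11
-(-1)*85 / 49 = 1.73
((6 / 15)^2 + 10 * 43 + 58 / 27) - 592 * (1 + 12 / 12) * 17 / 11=-10376512 / 7425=-1397.51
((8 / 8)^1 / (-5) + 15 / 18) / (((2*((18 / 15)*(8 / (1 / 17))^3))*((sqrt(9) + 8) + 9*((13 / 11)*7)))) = 209 / 170246062080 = 0.00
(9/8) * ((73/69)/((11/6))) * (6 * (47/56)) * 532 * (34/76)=1574829/2024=778.08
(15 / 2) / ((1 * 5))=1.50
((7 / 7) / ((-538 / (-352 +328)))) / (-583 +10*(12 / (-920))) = -69 / 901957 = -0.00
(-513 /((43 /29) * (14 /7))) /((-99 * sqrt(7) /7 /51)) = 84303 * sqrt(7) /946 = 235.78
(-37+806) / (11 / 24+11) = 18456 / 275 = 67.11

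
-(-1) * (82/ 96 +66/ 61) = 5669/ 2928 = 1.94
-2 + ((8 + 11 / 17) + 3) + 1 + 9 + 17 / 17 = 351 / 17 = 20.65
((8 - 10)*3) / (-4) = 3 / 2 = 1.50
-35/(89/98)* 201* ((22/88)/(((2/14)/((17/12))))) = -13673695/712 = -19204.63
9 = 9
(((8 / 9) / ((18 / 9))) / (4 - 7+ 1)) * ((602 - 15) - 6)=-1162 / 9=-129.11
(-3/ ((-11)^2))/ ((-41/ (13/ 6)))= 13/ 9922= 0.00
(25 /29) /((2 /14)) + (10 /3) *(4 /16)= 1195 /174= 6.87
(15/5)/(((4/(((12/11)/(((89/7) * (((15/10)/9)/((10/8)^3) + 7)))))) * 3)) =7875/2601203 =0.00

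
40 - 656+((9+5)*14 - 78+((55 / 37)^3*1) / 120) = -605371381 / 1215672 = -497.97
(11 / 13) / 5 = 11 / 65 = 0.17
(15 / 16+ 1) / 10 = 31 / 160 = 0.19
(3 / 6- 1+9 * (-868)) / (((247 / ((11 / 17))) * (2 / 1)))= -171875 / 16796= -10.23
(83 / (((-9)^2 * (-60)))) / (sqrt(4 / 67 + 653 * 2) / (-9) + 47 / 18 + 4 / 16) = 572783 / 93054555 + 332 * sqrt(5862902) / 93054555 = 0.01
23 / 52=0.44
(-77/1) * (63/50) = -4851/50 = -97.02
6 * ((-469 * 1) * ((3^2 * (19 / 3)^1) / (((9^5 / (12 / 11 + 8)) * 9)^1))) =-1782200 / 649539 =-2.74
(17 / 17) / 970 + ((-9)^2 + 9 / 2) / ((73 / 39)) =1617269 / 35405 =45.68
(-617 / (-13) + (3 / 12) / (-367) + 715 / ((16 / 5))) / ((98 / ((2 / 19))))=20679297 / 71068816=0.29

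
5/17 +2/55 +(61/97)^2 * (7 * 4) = 100323161/8797415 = 11.40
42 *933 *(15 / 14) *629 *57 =1505288205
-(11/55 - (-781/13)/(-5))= 768/65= 11.82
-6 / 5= -1.20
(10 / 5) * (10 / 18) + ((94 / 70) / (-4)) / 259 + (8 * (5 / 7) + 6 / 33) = 25149427 / 3589740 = 7.01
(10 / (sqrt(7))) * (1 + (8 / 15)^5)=1584286 * sqrt(7) / 1063125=3.94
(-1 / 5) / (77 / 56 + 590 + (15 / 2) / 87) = -232 / 686095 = -0.00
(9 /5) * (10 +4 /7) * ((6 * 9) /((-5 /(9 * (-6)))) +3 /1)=1952046 /175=11154.55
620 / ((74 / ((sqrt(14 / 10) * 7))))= 69.39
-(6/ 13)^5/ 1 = -0.02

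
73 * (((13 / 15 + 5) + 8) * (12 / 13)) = 4672 / 5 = 934.40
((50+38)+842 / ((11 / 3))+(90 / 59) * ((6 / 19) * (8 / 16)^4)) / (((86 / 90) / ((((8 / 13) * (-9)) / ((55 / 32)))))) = -81225923904 / 75823319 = -1071.25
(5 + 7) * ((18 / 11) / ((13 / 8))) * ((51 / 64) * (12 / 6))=2754 / 143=19.26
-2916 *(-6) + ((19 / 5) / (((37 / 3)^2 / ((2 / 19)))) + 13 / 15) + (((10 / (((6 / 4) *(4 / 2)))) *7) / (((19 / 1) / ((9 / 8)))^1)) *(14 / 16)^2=1747732150879 / 99882240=17497.93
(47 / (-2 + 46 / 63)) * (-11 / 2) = 32571 / 160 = 203.57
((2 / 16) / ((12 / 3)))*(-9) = -9 / 32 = -0.28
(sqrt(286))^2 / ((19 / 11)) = 3146 / 19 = 165.58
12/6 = 2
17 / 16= 1.06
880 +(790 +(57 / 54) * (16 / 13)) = 195542 / 117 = 1671.30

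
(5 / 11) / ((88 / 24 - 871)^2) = 45 / 74474444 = 0.00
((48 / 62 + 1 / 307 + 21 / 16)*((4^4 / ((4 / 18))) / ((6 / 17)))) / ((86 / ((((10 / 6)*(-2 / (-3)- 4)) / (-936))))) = 135252425 / 287280162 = 0.47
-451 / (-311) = 451 / 311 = 1.45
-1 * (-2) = 2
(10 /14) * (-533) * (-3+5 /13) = 995.71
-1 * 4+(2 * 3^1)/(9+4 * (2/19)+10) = -454/123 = -3.69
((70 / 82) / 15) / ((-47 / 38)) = -0.05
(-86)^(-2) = 1 / 7396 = 0.00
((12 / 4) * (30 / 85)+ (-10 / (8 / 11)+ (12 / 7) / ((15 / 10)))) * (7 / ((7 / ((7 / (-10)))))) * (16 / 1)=10994 / 85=129.34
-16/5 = -3.20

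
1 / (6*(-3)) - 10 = -181 / 18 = -10.06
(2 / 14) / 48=1 / 336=0.00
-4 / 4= -1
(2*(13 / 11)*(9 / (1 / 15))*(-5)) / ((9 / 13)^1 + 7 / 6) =-273780 / 319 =-858.24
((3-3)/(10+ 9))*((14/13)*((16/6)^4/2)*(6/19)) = 0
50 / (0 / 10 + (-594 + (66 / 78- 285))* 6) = -325 / 34248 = -0.01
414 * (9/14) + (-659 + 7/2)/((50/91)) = -648807/700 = -926.87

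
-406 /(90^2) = -203 /4050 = -0.05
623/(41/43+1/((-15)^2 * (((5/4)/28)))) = 30137625/50941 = 591.62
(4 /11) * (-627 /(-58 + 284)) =-114 /113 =-1.01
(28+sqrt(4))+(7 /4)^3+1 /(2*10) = 11331 /320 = 35.41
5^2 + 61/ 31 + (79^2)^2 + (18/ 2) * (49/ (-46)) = 55542840291/ 1426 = 38950098.38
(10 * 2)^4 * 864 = 138240000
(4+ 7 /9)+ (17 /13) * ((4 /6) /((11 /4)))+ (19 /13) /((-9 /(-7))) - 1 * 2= 5446 /1287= 4.23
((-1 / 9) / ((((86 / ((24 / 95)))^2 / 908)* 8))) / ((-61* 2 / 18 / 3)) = 49032 / 1017920725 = 0.00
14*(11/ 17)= 9.06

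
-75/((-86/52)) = 1950/43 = 45.35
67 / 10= 6.70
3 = 3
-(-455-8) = 463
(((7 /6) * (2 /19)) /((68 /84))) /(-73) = -49 /23579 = -0.00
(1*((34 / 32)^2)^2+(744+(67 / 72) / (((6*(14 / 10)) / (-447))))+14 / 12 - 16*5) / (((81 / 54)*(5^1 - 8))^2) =2547128831 / 83607552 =30.47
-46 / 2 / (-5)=23 / 5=4.60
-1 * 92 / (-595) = 92 / 595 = 0.15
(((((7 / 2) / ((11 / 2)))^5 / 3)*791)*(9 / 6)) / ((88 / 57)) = 757777209 / 28344976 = 26.73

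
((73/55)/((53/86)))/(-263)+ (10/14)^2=18858503/37565605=0.50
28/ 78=14/ 39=0.36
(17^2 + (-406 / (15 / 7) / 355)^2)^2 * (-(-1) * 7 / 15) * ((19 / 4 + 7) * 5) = 22137354106368256961009 / 9648497629687500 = 2294383.54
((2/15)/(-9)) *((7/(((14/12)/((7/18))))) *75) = -2.59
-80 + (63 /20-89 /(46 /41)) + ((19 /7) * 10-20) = -479887 /3220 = -149.03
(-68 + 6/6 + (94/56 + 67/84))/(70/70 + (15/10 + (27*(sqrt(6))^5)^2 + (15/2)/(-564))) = -509480/44760106419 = -0.00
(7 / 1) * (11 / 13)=77 / 13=5.92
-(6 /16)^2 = -9 /64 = -0.14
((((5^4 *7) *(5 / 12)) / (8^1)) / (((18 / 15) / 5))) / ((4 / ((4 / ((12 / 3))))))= 546875 / 2304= 237.36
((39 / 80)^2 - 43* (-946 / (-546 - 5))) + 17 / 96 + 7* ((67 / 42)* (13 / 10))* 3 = -315905827 / 10579200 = -29.86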